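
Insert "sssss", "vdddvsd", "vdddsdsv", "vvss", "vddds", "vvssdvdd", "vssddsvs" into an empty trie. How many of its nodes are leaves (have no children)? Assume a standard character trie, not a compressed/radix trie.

Leaves are exactly the stored words that no other stored word extends.
Those words: "sssss", "vdddsdsv", "vdddvsd", "vssddsvs", "vvssdvdd"
Leaf count: 5

5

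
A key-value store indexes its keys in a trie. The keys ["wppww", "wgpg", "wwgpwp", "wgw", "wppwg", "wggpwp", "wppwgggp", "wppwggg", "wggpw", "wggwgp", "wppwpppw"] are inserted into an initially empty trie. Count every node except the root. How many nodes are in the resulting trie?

Trace insertions, counting only characters that open a new branch:
  "wppww" → 5 new (w, p, p, w, w)
  "wgpg" → prefix "w" already present; 3 new (g, p, g)
  "wwgpwp" → prefix "w" already present; 5 new (w, g, p, w, p)
  "wgw" → prefix "wg" already present; 1 new (w)
  "wppwg" → prefix "wppw" already present; 1 new (g)
  "wggpwp" → prefix "wg" already present; 4 new (g, p, w, p)
  "wppwgggp" → prefix "wppwg" already present; 3 new (g, g, p)
  "wppwggg" → prefix "wppwggg" already present; 0 new (none)
  "wggpw" → prefix "wggpw" already present; 0 new (none)
  "wggwgp" → prefix "wgg" already present; 3 new (w, g, p)
  "wppwpppw" → prefix "wppw" already present; 4 new (p, p, p, w)
Total nodes = 5 + 3 + 5 + 1 + 1 + 4 + 3 + 0 + 0 + 3 + 4 = 29

29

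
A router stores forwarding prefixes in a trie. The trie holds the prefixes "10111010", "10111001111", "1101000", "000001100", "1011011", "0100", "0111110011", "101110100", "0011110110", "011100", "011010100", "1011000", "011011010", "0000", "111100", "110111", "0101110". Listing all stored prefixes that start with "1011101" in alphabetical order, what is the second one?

101110100

Words with prefix "1011101", in lexicographic order: "10111010", "101110100"
Position 2: 101110100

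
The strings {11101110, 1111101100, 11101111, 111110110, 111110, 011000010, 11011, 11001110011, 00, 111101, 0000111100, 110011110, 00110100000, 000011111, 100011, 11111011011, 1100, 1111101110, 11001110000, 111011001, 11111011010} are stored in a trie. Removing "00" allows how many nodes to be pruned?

0

Walk "00" from the leaf back toward the root, removing each node that no remaining word uses.
Every node on "00" is still needed (e.g. by "0000111100"), so nothing is freed.
Nodes removed: 0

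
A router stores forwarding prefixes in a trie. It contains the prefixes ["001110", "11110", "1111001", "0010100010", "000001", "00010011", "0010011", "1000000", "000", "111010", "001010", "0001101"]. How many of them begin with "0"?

Walk to "0"; the words in its subtree are exactly those with that prefix.
Matches: "000", "000001", "00010011", "0001101", "0010011", "001010", "0010100010", "001110"
Count: 8

8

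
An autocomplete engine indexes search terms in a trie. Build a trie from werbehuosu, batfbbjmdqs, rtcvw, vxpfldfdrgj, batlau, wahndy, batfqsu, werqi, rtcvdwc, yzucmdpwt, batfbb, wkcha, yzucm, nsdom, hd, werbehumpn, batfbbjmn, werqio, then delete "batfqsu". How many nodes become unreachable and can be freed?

3

Walk "batfqsu" from the leaf back toward the root, removing each node that no remaining word uses.
The suffix "qsu" (3 nodes) is used only by "batfqsu"; the node for "batf" still has the child "b", so pruning stops there.
Nodes removed: 3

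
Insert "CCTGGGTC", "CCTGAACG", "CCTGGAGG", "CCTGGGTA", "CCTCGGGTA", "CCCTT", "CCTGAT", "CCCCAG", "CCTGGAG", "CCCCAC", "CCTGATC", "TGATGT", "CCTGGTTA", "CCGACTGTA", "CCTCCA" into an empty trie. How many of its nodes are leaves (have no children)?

13

A leaf is a node with no children — equivalently, the end of a word that is not a proper prefix of any other stored word.
Those words: "CCCCAC", "CCCCAG", "CCCTT", "CCGACTGTA", "CCTCCA", "CCTCGGGTA", "CCTGAACG", "CCTGATC", "CCTGGAGG", "CCTGGGTA", "CCTGGGTC", "CCTGGTTA", "TGATGT"
Leaf count: 13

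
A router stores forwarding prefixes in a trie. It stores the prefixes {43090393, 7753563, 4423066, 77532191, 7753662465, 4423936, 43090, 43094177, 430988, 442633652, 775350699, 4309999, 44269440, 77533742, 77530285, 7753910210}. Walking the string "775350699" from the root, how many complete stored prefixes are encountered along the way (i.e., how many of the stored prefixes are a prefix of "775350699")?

Check each prefix of "775350699" against the stored set — each match is an end-marker on the path.
Prefixes of the query that are stored words: "775350699"
Count: 1

1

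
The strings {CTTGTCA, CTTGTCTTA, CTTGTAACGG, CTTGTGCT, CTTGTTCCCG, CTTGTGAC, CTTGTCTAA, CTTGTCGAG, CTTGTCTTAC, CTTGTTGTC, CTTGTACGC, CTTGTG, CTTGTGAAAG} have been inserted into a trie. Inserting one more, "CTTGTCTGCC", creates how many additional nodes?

Walking "CTTGTCTGCC" from the root, the first 7 characters ("CTTGTCT") follow existing edges; "G" is the first miss.
New nodes needed: |"CTTGTCTGCC"| − 7 = 10 − 7 = 3.

3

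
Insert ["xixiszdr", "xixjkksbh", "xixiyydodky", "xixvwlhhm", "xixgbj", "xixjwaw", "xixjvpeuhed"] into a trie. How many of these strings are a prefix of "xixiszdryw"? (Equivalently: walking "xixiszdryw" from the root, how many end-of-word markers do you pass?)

1

Walk "xixiszdryw" from the root; an end-of-word marker is hit whenever a stored word is a prefix of "xixiszdryw".
Prefixes of the query that are stored words: "xixiszdr"
Count: 1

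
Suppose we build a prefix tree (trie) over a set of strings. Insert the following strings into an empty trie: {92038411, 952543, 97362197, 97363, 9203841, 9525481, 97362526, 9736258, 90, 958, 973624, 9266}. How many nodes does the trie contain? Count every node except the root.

32

Trace insertions, counting only characters that open a new branch:
  "92038411" → 8 new (9, 2, 0, 3, 8, 4, 1, 1)
  "952543" → prefix "9" already present; 5 new (5, 2, 5, 4, 3)
  "97362197" → prefix "9" already present; 7 new (7, 3, 6, 2, 1, 9, 7)
  "97363" → prefix "9736" already present; 1 new (3)
  "9203841" → prefix "9203841" already present; 0 new (none)
  "9525481" → prefix "95254" already present; 2 new (8, 1)
  "97362526" → prefix "97362" already present; 3 new (5, 2, 6)
  "9736258" → prefix "973625" already present; 1 new (8)
  "90" → prefix "9" already present; 1 new (0)
  "958" → prefix "95" already present; 1 new (8)
  "973624" → prefix "97362" already present; 1 new (4)
  "9266" → prefix "92" already present; 2 new (6, 6)
Total nodes = 8 + 5 + 7 + 1 + 0 + 2 + 3 + 1 + 1 + 1 + 1 + 2 = 32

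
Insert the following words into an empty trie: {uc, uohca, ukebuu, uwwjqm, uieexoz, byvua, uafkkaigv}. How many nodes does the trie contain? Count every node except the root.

For each word, the new-node count is its length minus the longest prefix already in the trie:
  "uc" → 2 new (u, c)
  "uohca" → prefix "u" already present; 4 new (o, h, c, a)
  "ukebuu" → prefix "u" already present; 5 new (k, e, b, u, u)
  "uwwjqm" → prefix "u" already present; 5 new (w, w, j, q, m)
  "uieexoz" → prefix "u" already present; 6 new (i, e, e, x, o, z)
  "byvua" → 5 new (b, y, v, u, a)
  "uafkkaigv" → prefix "u" already present; 8 new (a, f, k, k, a, i, g, v)
Total nodes = 2 + 4 + 5 + 5 + 6 + 5 + 8 = 35

35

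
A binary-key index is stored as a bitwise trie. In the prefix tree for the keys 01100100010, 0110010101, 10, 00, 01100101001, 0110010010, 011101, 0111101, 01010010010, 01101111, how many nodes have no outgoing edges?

10

Leaves are exactly the stored words that no other stored word extends.
Those words: "00", "01010010010", "01100100010", "0110010010", "01100101001", "0110010101", "01101111", "011101", "0111101", "10"
Leaf count: 10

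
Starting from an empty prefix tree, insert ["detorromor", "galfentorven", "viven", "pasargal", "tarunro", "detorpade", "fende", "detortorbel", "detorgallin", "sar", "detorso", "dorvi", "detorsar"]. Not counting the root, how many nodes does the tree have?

Count nodes per top-level branch (shared prefixes stored once):
  'd'-branch (detorgallin, detorpade, detorromor, detorsar, detorso, detortorbel, dorvi): 34 nodes
  'f'-branch (fende): 5 nodes
  'g'-branch (galfentorven): 12 nodes
  'p'-branch (pasargal): 8 nodes
  's'-branch (sar): 3 nodes
  't'-branch (tarunro): 7 nodes
  'v'-branch (viven): 5 nodes
Sum: 74

74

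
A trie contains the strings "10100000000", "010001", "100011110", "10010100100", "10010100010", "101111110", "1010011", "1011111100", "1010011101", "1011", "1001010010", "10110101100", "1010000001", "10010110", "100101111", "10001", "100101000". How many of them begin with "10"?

16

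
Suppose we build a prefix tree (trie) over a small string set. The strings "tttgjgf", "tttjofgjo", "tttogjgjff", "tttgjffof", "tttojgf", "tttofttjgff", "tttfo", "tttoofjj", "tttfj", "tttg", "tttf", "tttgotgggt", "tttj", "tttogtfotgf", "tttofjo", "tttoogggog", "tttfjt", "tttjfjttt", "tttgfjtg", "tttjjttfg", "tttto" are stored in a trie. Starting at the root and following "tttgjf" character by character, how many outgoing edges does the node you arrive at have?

Walk "tttgjf" from the root, arriving at one node.
Characters that immediately follow "tttgjf" among the stored strings: {f}.
That node has 1 child edge.

1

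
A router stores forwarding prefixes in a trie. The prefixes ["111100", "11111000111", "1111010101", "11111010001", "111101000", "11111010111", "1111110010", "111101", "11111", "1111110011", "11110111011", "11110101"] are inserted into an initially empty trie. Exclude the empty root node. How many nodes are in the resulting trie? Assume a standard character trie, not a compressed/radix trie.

Trie structure (* marks end of a word):
(root)
└─ 1
   └─ 1
      └─ 1
         └─ 1
            ├─ 0
            │  ├─ 0 *
            │  └─ 1 *
            │     ├─ 0
            │     │  ├─ 0
            │     │  │  └─ 0 *
            │     │  └─ 1 *
            │     │     └─ 0
            │     │        └─ 1 *
            │     └─ 1
            │        └─ 1
            │           └─ 0
            │              └─ 1
            │                 └─ 1 *
            └─ 1 *
               ├─ 0
               │  ├─ 0
               │  │  └─ 0
               │  │     └─ 1
               │  │        └─ 1
               │  │           └─ 1 *
               │  └─ 1
               │     └─ 0
               │        ├─ 0
               │        │  └─ 0
               │        │     └─ 1 *
               │        └─ 1
               │           └─ 1
               │              └─ 1 *
               └─ 1
                  └─ 0
                     └─ 0
                        └─ 1
                           ├─ 0 *
                           └─ 1 *
Counting every labelled node above: 39.

39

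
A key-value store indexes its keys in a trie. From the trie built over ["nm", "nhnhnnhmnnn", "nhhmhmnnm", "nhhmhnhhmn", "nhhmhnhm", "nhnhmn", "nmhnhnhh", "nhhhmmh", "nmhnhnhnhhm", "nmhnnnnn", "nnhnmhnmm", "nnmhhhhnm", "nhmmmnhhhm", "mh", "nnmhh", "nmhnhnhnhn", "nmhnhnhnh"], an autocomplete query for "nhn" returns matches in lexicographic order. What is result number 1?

nhnhmn

DFS of the "nhn" subtree visits, in order: "nhnhmn", "nhnhnnhmnnn"
Position 1: nhnhmn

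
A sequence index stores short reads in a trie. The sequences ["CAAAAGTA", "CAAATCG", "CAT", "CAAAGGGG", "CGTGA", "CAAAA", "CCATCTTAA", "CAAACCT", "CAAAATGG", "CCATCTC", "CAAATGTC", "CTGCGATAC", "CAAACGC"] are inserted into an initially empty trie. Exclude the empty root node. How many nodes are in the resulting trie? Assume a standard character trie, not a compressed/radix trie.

48

For each word, the new-node count is its length minus the longest prefix already in the trie:
  "CAAAAGTA" → 8 new (C, A, A, A, A, G, T, A)
  "CAAATCG" → prefix "CAAA" already present; 3 new (T, C, G)
  "CAT" → prefix "CA" already present; 1 new (T)
  "CAAAGGGG" → prefix "CAAA" already present; 4 new (G, G, G, G)
  "CGTGA" → prefix "C" already present; 4 new (G, T, G, A)
  "CAAAA" → prefix "CAAAA" already present; 0 new (none)
  "CCATCTTAA" → prefix "C" already present; 8 new (C, A, T, C, T, T, A, A)
  "CAAACCT" → prefix "CAAA" already present; 3 new (C, C, T)
  "CAAAATGG" → prefix "CAAAA" already present; 3 new (T, G, G)
  "CCATCTC" → prefix "CCATCT" already present; 1 new (C)
  "CAAATGTC" → prefix "CAAAT" already present; 3 new (G, T, C)
  "CTGCGATAC" → prefix "C" already present; 8 new (T, G, C, G, A, T, A, C)
  "CAAACGC" → prefix "CAAAC" already present; 2 new (G, C)
Total nodes = 8 + 3 + 1 + 4 + 4 + 0 + 8 + 3 + 3 + 1 + 3 + 8 + 2 = 48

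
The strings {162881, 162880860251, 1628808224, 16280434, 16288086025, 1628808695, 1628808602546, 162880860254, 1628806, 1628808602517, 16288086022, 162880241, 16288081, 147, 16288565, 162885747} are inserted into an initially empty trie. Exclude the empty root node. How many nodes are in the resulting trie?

39

Count nodes per top-level branch (shared prefixes stored once):
  '1'-branch (147, 16280434, 162880241, 1628806, 16288081, 1628808224, 16288086022, 16288086025, 162880860251, 1628808602517, 162880860254, 1628808602546, 1628808695, 162881, 16288565, 162885747): 39 nodes
Sum: 39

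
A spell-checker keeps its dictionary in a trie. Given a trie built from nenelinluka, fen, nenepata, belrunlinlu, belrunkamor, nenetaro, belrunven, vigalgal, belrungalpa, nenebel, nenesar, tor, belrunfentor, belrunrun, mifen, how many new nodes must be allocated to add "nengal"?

"nen" is already a path in the trie; the remaining "gal" must be added.
Each of the 3 remaining characters creates one node.

3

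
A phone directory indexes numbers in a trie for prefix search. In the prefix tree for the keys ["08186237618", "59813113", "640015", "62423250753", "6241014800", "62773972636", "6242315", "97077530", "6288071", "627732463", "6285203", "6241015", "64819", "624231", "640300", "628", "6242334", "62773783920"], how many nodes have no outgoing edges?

16

A leaf is a node with no children — equivalently, the end of a word that is not a proper prefix of any other stored word.
Those words: "08186237618", "59813113", "6241014800", "6241015", "6242315", "62423250753", "6242334", "627732463", "62773783920", "62773972636", "6285203", "6288071", "640015", "640300", "64819", "97077530"
Leaf count: 16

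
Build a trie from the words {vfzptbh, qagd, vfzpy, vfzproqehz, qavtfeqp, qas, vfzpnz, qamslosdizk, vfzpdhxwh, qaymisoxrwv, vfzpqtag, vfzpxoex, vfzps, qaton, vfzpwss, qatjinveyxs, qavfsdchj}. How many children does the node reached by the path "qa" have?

6

The children of the "qa" node are the distinct next characters among strings starting with "qa".
Characters that immediately follow "qa" among the stored strings: {g, m, s, t, v, y}.
That node has 6 child edges.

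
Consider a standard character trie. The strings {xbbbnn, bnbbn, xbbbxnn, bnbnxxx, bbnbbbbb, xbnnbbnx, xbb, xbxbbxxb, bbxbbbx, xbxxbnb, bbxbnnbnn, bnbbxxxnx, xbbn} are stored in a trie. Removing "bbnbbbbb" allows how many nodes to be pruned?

6

Walk "bbnbbbbb" from the leaf back toward the root, removing each node that no remaining word uses.
The suffix "nbbbbb" (6 nodes) is used only by "bbnbbbbb"; the node for "bb" still has the child "x", so pruning stops there.
Nodes removed: 6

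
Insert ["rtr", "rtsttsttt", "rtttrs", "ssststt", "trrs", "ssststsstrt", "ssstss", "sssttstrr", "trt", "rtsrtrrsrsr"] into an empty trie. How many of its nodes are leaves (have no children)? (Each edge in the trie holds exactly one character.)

10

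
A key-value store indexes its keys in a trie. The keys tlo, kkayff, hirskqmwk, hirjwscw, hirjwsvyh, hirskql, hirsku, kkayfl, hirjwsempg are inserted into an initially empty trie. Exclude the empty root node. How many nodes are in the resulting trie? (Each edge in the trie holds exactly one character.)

33

Insert word by word; a character creates a node only if that edge doesn't already exist:
  "tlo" → 3 new (t, l, o)
  "kkayff" → 6 new (k, k, a, y, f, f)
  "hirskqmwk" → 9 new (h, i, r, s, k, q, m, w, k)
  "hirjwscw" → prefix "hir" already present; 5 new (j, w, s, c, w)
  "hirjwsvyh" → prefix "hirjws" already present; 3 new (v, y, h)
  "hirskql" → prefix "hirskq" already present; 1 new (l)
  "hirsku" → prefix "hirsk" already present; 1 new (u)
  "kkayfl" → prefix "kkayf" already present; 1 new (l)
  "hirjwsempg" → prefix "hirjws" already present; 4 new (e, m, p, g)
Total nodes = 3 + 6 + 9 + 5 + 3 + 1 + 1 + 1 + 4 = 33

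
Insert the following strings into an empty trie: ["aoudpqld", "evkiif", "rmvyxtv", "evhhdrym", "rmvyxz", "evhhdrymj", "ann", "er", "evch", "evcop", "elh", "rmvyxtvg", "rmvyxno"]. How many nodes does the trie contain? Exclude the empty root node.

41

Count nodes per top-level branch (shared prefixes stored once):
  'a'-branch (ann, aoudpqld): 10 nodes
  'e'-branch (elh, er, evch, evcop, evhhdrym, evhhdrymj, evkiif): 20 nodes
  'r'-branch (rmvyxno, rmvyxtv, rmvyxtvg, rmvyxz): 11 nodes
Sum: 41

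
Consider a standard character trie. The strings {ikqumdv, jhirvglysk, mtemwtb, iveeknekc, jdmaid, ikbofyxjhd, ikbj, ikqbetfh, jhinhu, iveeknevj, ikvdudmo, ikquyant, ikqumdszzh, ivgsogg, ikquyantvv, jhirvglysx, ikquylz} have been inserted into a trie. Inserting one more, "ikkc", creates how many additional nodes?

2

"ik" is already a path in the trie; the remaining "kc" must be added.
Each of the 2 remaining characters creates one node.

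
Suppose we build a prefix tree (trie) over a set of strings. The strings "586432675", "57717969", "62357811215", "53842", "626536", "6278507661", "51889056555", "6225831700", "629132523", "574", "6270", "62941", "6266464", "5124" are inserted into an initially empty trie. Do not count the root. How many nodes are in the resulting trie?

78

For each word, the new-node count is its length minus the longest prefix already in the trie:
  "586432675" → 9 new (5, 8, 6, 4, 3, 2, 6, 7, 5)
  "57717969" → prefix "5" already present; 7 new (7, 7, 1, 7, 9, 6, 9)
  "62357811215" → 11 new (6, 2, 3, 5, 7, 8, 1, 1, 2, 1, 5)
  "53842" → prefix "5" already present; 4 new (3, 8, 4, 2)
  "626536" → prefix "62" already present; 4 new (6, 5, 3, 6)
  "6278507661" → prefix "62" already present; 8 new (7, 8, 5, 0, 7, 6, 6, 1)
  "51889056555" → prefix "5" already present; 10 new (1, 8, 8, 9, 0, 5, 6, 5, 5, 5)
  "6225831700" → prefix "62" already present; 8 new (2, 5, 8, 3, 1, 7, 0, 0)
  "629132523" → prefix "62" already present; 7 new (9, 1, 3, 2, 5, 2, 3)
  "574" → prefix "57" already present; 1 new (4)
  "6270" → prefix "627" already present; 1 new (0)
  "62941" → prefix "629" already present; 2 new (4, 1)
  "6266464" → prefix "626" already present; 4 new (6, 4, 6, 4)
  "5124" → prefix "51" already present; 2 new (2, 4)
Total nodes = 9 + 7 + 11 + 4 + 4 + 8 + 10 + 8 + 7 + 1 + 1 + 2 + 4 + 2 = 78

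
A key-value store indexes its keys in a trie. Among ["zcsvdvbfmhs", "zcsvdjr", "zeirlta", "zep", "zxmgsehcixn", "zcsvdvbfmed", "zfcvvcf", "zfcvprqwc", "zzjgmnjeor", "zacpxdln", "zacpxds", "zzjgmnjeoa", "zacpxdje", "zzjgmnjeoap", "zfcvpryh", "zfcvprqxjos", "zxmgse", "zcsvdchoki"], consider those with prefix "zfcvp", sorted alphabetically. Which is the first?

zfcvprqwc

DFS of the "zfcvp" subtree visits, in order: "zfcvprqwc", "zfcvprqxjos", "zfcvpryh"
Position 1: zfcvprqwc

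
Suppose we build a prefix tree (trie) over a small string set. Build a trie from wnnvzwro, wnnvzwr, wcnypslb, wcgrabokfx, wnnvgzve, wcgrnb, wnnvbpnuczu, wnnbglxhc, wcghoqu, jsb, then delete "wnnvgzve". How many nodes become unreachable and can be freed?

4

Walk "wnnvgzve" from the leaf back toward the root, removing each node that no remaining word uses.
The suffix "gzve" (4 nodes) is used only by "wnnvgzve"; the node for "wnnv" still has the child "z", so pruning stops there.
Nodes removed: 4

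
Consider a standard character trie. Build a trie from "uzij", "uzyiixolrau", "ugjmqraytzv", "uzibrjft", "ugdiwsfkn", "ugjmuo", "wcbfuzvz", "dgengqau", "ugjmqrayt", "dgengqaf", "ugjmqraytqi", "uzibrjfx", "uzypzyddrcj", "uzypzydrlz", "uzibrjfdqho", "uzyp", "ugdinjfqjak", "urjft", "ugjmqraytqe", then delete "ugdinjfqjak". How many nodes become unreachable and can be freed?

7

After clearing the end-marker at "ugdinjfqjak", prune upward until reaching a node still needed by another word.
The suffix "njfqjak" (7 nodes) is used only by "ugdinjfqjak"; the node for "ugdi" still has the child "w", so pruning stops there.
Nodes removed: 7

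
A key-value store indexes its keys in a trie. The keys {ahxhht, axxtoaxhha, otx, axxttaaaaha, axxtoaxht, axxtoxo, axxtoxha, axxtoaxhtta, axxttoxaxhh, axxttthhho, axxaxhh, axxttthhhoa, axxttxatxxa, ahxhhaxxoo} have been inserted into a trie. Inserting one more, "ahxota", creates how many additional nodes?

3

Walking "ahxota" from the root, the first 3 characters ("ahx") follow existing edges; "o" is the first miss.
Each of the 3 remaining characters creates one node.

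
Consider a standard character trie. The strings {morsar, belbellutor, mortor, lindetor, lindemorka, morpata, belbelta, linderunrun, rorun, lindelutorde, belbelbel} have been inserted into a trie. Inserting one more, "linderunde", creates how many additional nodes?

2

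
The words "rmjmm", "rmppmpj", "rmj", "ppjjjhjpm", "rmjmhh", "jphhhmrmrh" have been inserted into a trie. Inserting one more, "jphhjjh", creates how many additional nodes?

3

Walking "jphhjjh" from the root, the first 4 characters ("jphh") follow existing edges; "j" is the first miss.
So 7 − 4 = 3 new nodes.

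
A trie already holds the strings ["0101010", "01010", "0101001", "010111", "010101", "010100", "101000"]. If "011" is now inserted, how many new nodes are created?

1

"01" is already a path in the trie; the remaining "1" must be added.
So 3 − 2 = 1 new nodes.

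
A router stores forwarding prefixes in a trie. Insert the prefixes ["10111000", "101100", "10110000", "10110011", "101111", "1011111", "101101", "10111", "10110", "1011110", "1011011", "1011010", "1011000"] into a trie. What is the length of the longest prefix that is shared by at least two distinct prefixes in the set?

Look for the deepest trie node that still has at least two words in its subtree.
e.g. "1011000" and "10110000" share the prefix "1011000" of length 7; no pair shares a longer one.
Longest shared-prefix length: 7

7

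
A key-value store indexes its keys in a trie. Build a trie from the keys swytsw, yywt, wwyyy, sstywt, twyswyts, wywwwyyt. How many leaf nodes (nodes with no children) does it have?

6

Leaves are exactly the stored words that no other stored word extends.
Those words: "sstywt", "swytsw", "twyswyts", "wwyyy", "wywwwyyt", "yywt"
Leaf count: 6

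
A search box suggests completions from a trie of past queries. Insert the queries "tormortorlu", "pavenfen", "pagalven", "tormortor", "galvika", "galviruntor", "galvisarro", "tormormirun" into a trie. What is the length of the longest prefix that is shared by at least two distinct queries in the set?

The deepest shared node is where two words last agree before diverging.
e.g. "tormortor" and "tormortorlu" share the prefix "tormortor" of length 9; no pair shares a longer one.
Longest shared-prefix length: 9

9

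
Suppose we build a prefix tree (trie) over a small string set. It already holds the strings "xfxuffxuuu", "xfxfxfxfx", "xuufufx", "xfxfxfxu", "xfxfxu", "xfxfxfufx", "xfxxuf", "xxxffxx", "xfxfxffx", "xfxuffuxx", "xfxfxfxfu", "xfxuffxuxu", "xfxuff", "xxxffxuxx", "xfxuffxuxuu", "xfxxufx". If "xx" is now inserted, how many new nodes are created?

0

Every character of "xx" already lies on an existing path (it is a prefix of some stored word).
No new nodes are needed: 0.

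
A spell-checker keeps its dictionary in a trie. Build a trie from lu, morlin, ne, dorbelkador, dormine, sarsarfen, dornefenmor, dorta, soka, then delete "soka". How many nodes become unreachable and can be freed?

3

A node on "soka"'s path can go only if nothing else ends at it or branches off below it.
The suffix "oka" (3 nodes) is used only by "soka"; the node for "s" still has the child "a", so pruning stops there.
Nodes removed: 3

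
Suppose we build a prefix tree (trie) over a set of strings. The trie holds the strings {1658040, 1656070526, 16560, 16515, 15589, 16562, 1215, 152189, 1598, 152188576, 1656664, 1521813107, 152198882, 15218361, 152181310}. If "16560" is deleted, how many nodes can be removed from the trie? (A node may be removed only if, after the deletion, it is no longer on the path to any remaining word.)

A node on "16560"'s path can go only if nothing else ends at it or branches off below it.
Every node on "16560" is still needed (e.g. by "1656070526"), so nothing is freed.
Nodes removed: 0

0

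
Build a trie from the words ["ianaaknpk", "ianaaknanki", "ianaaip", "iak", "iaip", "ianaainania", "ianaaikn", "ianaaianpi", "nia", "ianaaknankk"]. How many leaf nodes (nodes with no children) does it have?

Leaves are exactly the stored words that no other stored word extends.
Those words: "iaip", "iak", "ianaaianpi", "ianaaikn", "ianaainania", "ianaaip", "ianaaknanki", "ianaaknankk", "ianaaknpk", "nia"
Leaf count: 10

10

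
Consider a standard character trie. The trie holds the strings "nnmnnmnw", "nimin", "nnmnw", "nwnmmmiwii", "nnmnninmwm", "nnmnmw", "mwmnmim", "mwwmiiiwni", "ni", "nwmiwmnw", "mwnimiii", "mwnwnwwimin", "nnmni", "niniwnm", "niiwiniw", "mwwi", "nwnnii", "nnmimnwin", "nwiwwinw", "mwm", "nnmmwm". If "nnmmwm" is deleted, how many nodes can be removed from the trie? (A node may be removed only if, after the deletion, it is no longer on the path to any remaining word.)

A node on "nnmmwm"'s path can go only if nothing else ends at it or branches off below it.
The suffix "mwm" (3 nodes) is used only by "nnmmwm"; the node for "nnm" still has the child "n", so pruning stops there.
Nodes removed: 3

3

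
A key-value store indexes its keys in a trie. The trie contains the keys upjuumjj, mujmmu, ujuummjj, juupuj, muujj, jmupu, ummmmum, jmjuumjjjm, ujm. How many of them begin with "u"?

4

Traverse to the node for "u", then collect every word in that subtree.
Words under "u": ujm, ujuummjj, ummmmum, upjuumjj
Count: 4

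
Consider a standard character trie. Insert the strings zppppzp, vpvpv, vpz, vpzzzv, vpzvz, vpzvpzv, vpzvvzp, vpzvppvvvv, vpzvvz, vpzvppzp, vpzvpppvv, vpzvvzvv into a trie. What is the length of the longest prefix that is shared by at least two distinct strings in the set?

6

The deepest shared node is where two words last agree before diverging.
"vpzvpppvv" and "vpzvppvvvv" agree on "vpzvpp" (6 characters) before diverging; nothing deeper is shared.
Longest shared-prefix length: 6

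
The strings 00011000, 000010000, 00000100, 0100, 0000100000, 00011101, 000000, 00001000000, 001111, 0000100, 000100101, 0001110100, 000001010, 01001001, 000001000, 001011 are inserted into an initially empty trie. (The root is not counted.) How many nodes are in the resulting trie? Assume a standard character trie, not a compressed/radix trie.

Trace insertions, counting only characters that open a new branch:
  "00011000" → 8 new (0, 0, 0, 1, 1, 0, 0, 0)
  "000010000" → prefix "000" already present; 6 new (0, 1, 0, 0, 0, 0)
  "00000100" → prefix "0000" already present; 4 new (0, 1, 0, 0)
  "0100" → prefix "0" already present; 3 new (1, 0, 0)
  "0000100000" → prefix "000010000" already present; 1 new (0)
  "00011101" → prefix "00011" already present; 3 new (1, 0, 1)
  "000000" → prefix "00000" already present; 1 new (0)
  "00001000000" → prefix "0000100000" already present; 1 new (0)
  "001111" → prefix "00" already present; 4 new (1, 1, 1, 1)
  "0000100" → prefix "0000100" already present; 0 new (none)
  "000100101" → prefix "0001" already present; 5 new (0, 0, 1, 0, 1)
  "0001110100" → prefix "00011101" already present; 2 new (0, 0)
  "000001010" → prefix "0000010" already present; 2 new (1, 0)
  "01001001" → prefix "0100" already present; 4 new (1, 0, 0, 1)
  "000001000" → prefix "00000100" already present; 1 new (0)
  "001011" → prefix "001" already present; 3 new (0, 1, 1)
Total nodes = 8 + 6 + 4 + 3 + 1 + 3 + 1 + 1 + 4 + 0 + 5 + 2 + 2 + 4 + 1 + 3 = 48

48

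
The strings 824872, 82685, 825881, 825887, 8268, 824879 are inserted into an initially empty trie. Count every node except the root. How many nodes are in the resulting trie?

Count nodes per top-level branch (shared prefixes stored once):
  '8'-branch (824872, 824879, 825881, 825887, 8268, 82685): 15 nodes
Sum: 15

15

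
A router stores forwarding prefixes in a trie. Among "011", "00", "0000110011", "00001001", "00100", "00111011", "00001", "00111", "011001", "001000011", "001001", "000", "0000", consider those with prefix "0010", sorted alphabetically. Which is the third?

001001

Words with prefix "0010", in lexicographic order: "00100", "001000011", "001001"
Position 3: 001001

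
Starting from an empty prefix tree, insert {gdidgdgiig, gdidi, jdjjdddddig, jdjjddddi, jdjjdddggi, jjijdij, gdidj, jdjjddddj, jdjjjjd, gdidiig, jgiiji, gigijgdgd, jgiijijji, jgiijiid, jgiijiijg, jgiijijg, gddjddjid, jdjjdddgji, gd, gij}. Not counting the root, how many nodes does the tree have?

Insert word by word; a character creates a node only if that edge doesn't already exist:
  "gdidgdgiig" → 10 new (g, d, i, d, g, d, g, i, i, g)
  "gdidi" → prefix "gdid" already present; 1 new (i)
  "jdjjdddddig" → 11 new (j, d, j, j, d, d, d, d, d, i, g)
  "jdjjddddi" → prefix "jdjjdddd" already present; 1 new (i)
  "jdjjdddggi" → prefix "jdjjddd" already present; 3 new (g, g, i)
  "jjijdij" → prefix "j" already present; 6 new (j, i, j, d, i, j)
  "gdidj" → prefix "gdid" already present; 1 new (j)
  "jdjjddddj" → prefix "jdjjdddd" already present; 1 new (j)
  "jdjjjjd" → prefix "jdjj" already present; 3 new (j, j, d)
  "gdidiig" → prefix "gdidi" already present; 2 new (i, g)
  "jgiiji" → prefix "j" already present; 5 new (g, i, i, j, i)
  "gigijgdgd" → prefix "g" already present; 8 new (i, g, i, j, g, d, g, d)
  "jgiijijji" → prefix "jgiiji" already present; 3 new (j, j, i)
  "jgiijiid" → prefix "jgiiji" already present; 2 new (i, d)
  "jgiijiijg" → prefix "jgiijii" already present; 2 new (j, g)
  "jgiijijg" → prefix "jgiijij" already present; 1 new (g)
  "gddjddjid" → prefix "gd" already present; 7 new (d, j, d, d, j, i, d)
  "jdjjdddgji" → prefix "jdjjdddg" already present; 2 new (j, i)
  "gd" → prefix "gd" already present; 0 new (none)
  "gij" → prefix "gi" already present; 1 new (j)
Total nodes = 10 + 1 + 11 + 1 + 3 + 6 + 1 + 1 + 3 + 2 + 5 + 8 + 3 + 2 + 2 + 1 + 7 + 2 + 0 + 1 = 70

70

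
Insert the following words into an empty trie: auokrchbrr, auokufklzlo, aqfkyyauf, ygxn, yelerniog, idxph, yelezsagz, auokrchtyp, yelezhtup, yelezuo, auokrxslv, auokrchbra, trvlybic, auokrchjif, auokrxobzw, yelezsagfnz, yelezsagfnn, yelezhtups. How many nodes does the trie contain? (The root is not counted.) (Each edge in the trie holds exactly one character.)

81

Insert word by word; a character creates a node only if that edge doesn't already exist:
  "auokrchbrr" → 10 new (a, u, o, k, r, c, h, b, r, r)
  "auokufklzlo" → prefix "auok" already present; 7 new (u, f, k, l, z, l, o)
  "aqfkyyauf" → prefix "a" already present; 8 new (q, f, k, y, y, a, u, f)
  "ygxn" → 4 new (y, g, x, n)
  "yelerniog" → prefix "y" already present; 8 new (e, l, e, r, n, i, o, g)
  "idxph" → 5 new (i, d, x, p, h)
  "yelezsagz" → prefix "yele" already present; 5 new (z, s, a, g, z)
  "auokrchtyp" → prefix "auokrch" already present; 3 new (t, y, p)
  "yelezhtup" → prefix "yelez" already present; 4 new (h, t, u, p)
  "yelezuo" → prefix "yelez" already present; 2 new (u, o)
  "auokrxslv" → prefix "auokr" already present; 4 new (x, s, l, v)
  "auokrchbra" → prefix "auokrchbr" already present; 1 new (a)
  "trvlybic" → 8 new (t, r, v, l, y, b, i, c)
  "auokrchjif" → prefix "auokrch" already present; 3 new (j, i, f)
  "auokrxobzw" → prefix "auokrx" already present; 4 new (o, b, z, w)
  "yelezsagfnz" → prefix "yelezsag" already present; 3 new (f, n, z)
  "yelezsagfnn" → prefix "yelezsagfn" already present; 1 new (n)
  "yelezhtups" → prefix "yelezhtup" already present; 1 new (s)
Total nodes = 10 + 7 + 8 + 4 + 8 + 5 + 5 + 3 + 4 + 2 + 4 + 1 + 8 + 3 + 4 + 3 + 1 + 1 = 81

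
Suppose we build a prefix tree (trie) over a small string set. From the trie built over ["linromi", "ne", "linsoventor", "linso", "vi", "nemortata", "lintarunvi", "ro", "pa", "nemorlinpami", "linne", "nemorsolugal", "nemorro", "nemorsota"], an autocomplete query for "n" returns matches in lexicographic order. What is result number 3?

DFS of the "n" subtree visits, in order: "ne", "nemorlinpami", "nemorro", "nemorsolugal", "nemorsota", "nemortata"
Position 3: nemorro

nemorro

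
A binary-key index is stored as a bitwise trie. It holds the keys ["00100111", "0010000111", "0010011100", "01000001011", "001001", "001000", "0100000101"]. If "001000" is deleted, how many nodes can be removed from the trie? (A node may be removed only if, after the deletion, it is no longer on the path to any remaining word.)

0

After clearing the end-marker at "001000", prune upward until reaching a node still needed by another word.
Every node on "001000" is still needed (e.g. by "0010000111"), so nothing is freed.
Nodes removed: 0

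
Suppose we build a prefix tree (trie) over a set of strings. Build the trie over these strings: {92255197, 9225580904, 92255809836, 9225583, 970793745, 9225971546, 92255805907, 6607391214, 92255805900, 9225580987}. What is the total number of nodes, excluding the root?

47

Trace insertions, counting only characters that open a new branch:
  "92255197" → 8 new (9, 2, 2, 5, 5, 1, 9, 7)
  "9225580904" → prefix "92255" already present; 5 new (8, 0, 9, 0, 4)
  "92255809836" → prefix "92255809" already present; 3 new (8, 3, 6)
  "9225583" → prefix "922558" already present; 1 new (3)
  "970793745" → prefix "9" already present; 8 new (7, 0, 7, 9, 3, 7, 4, 5)
  "9225971546" → prefix "9225" already present; 6 new (9, 7, 1, 5, 4, 6)
  "92255805907" → prefix "9225580" already present; 4 new (5, 9, 0, 7)
  "6607391214" → 10 new (6, 6, 0, 7, 3, 9, 1, 2, 1, 4)
  "92255805900" → prefix "9225580590" already present; 1 new (0)
  "9225580987" → prefix "922558098" already present; 1 new (7)
Total nodes = 8 + 5 + 3 + 1 + 8 + 6 + 4 + 10 + 1 + 1 = 47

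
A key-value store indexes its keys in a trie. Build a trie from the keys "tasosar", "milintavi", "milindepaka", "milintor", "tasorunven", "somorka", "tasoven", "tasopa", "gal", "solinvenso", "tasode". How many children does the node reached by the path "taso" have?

5

The children of the "taso" node are the distinct next characters among strings starting with "taso".
Distinct next characters after "taso": d, p, r, s, v.
That node has 5 child edges.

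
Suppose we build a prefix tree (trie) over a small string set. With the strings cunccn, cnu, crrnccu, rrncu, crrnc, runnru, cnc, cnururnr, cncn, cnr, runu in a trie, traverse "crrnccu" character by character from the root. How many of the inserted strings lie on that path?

2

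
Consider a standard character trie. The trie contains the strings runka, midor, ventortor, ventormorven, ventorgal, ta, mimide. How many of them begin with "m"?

2

Filter for entries beginning with "m":
Words under "m": midor, mimide
Count: 2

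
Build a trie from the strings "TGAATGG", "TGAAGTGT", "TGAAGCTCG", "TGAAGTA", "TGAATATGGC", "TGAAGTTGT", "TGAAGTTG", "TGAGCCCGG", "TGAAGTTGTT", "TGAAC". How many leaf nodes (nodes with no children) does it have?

8

Leaves are exactly the stored words that no other stored word extends.
Those words: "TGAAC", "TGAAGCTCG", "TGAAGTA", "TGAAGTGT", "TGAAGTTGTT", "TGAATATGGC", "TGAATGG", "TGAGCCCGG"
Leaf count: 8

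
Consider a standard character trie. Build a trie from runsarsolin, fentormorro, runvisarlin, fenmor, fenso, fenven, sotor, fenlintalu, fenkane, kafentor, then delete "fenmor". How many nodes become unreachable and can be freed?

A node on "fenmor"'s path can go only if nothing else ends at it or branches off below it.
The suffix "mor" (3 nodes) is used only by "fenmor"; the node for "fen" still has the child "t", so pruning stops there.
Nodes removed: 3

3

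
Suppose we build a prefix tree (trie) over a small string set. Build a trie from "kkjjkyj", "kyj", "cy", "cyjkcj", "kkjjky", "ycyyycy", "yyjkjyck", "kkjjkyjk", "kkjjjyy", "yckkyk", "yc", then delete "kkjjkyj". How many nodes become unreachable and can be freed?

After clearing the end-marker at "kkjjkyj", prune upward until reaching a node still needed by another word.
Every node on "kkjjkyj" is still needed (e.g. by "kkjjkyjk"), so nothing is freed.
Nodes removed: 0

0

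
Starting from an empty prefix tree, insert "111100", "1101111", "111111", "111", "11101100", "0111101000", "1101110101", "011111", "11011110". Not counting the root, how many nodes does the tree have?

For each word, the new-node count is its length minus the longest prefix already in the trie:
  "111100" → 6 new (1, 1, 1, 1, 0, 0)
  "1101111" → prefix "11" already present; 5 new (0, 1, 1, 1, 1)
  "111111" → prefix "1111" already present; 2 new (1, 1)
  "111" → prefix "111" already present; 0 new (none)
  "11101100" → prefix "111" already present; 5 new (0, 1, 1, 0, 0)
  "0111101000" → 10 new (0, 1, 1, 1, 1, 0, 1, 0, 0, 0)
  "1101110101" → prefix "110111" already present; 4 new (0, 1, 0, 1)
  "011111" → prefix "01111" already present; 1 new (1)
  "11011110" → prefix "1101111" already present; 1 new (0)
Total nodes = 6 + 5 + 2 + 0 + 5 + 10 + 4 + 1 + 1 = 34

34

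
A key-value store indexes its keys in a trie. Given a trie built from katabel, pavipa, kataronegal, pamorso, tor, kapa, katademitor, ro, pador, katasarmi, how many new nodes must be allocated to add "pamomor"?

3

Walking "pamomor" from the root, the first 4 characters ("pamo") follow existing edges; "m" is the first miss.
Each of the 3 remaining characters creates one node.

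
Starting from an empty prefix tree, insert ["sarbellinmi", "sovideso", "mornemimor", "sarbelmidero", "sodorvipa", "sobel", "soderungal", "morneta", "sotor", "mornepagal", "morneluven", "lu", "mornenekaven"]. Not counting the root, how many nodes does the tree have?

Count nodes per top-level branch (shared prefixes stored once):
  'l'-branch (lu): 2 nodes
  'm'-branch (morneluven, mornemimor, mornenekaven, mornepagal, morneta): 29 nodes
  's'-branch (sarbellinmi, sarbelmidero, sobel, soderungal, sodorvipa, sotor, sovideso): 44 nodes
Sum: 75

75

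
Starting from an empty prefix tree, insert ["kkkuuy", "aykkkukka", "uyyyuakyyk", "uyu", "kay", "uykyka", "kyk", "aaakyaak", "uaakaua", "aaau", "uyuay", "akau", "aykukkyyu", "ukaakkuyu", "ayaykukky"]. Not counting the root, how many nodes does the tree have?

74

Insert word by word; a character creates a node only if that edge doesn't already exist:
  "kkkuuy" → 6 new (k, k, k, u, u, y)
  "aykkkukka" → 9 new (a, y, k, k, k, u, k, k, a)
  "uyyyuakyyk" → 10 new (u, y, y, y, u, a, k, y, y, k)
  "uyu" → prefix "uy" already present; 1 new (u)
  "kay" → prefix "k" already present; 2 new (a, y)
  "uykyka" → prefix "uy" already present; 4 new (k, y, k, a)
  "kyk" → prefix "k" already present; 2 new (y, k)
  "aaakyaak" → prefix "a" already present; 7 new (a, a, k, y, a, a, k)
  "uaakaua" → prefix "u" already present; 6 new (a, a, k, a, u, a)
  "aaau" → prefix "aaa" already present; 1 new (u)
  "uyuay" → prefix "uyu" already present; 2 new (a, y)
  "akau" → prefix "a" already present; 3 new (k, a, u)
  "aykukkyyu" → prefix "ayk" already present; 6 new (u, k, k, y, y, u)
  "ukaakkuyu" → prefix "u" already present; 8 new (k, a, a, k, k, u, y, u)
  "ayaykukky" → prefix "ay" already present; 7 new (a, y, k, u, k, k, y)
Total nodes = 6 + 9 + 10 + 1 + 2 + 4 + 2 + 7 + 6 + 1 + 2 + 3 + 6 + 8 + 7 = 74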